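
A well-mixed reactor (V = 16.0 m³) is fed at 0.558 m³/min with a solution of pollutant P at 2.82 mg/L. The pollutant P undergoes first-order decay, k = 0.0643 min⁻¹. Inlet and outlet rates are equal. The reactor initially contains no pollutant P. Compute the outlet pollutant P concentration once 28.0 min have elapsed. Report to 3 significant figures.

Species balance: V dC/dt = Q C_in − Q C − k V C.
This is linear with rate a = Q/V + k = 0.099175 min⁻¹.
C_ss = Q C_in/(Q + kV) = 0.99166 mg/L; C(t) = C_ss + (C₀ − C_ss) e^(−a t).
C(28.0) = 0.99166 + (-0.99166)·e^(−0.099175·28.0) = 0.99166 + (-0.99166)·0.062231 = 0.92994 mg/L.

0.930 mg/L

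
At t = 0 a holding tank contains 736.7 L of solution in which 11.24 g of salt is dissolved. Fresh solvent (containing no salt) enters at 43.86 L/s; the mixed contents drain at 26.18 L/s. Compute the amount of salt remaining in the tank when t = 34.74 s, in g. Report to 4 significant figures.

Let m(t) be the amount of salt. Volume: V(t) = V₀ + (Q_in − Q_out) t = 736.7 + 17.6800 t; V(34.74) = 1350.90 L.
Species balance (pure solvent in): dm/dt = −Q_out · m/V(t).
dm/m = −Q_out dt/(V₀ + 17.6800 t); integrating gives ln(m/m₀) = −(Q_out/(Q_in−Q_out)) ln(V/V₀).
m = m₀ (V₀/V)^(Q_out/(Q_in−Q_out)) = 11.24 × (736.7/1350.90)^(1.48077) = 4.57963 g.

4.580 g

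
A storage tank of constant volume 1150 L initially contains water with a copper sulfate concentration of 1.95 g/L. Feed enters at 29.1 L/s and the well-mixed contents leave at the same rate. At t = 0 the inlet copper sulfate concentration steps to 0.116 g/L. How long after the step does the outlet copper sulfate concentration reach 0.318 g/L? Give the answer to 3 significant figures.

Species balance: V dC/dt = Q(C_in − C) ⇒ τ = V/Q = 39.519 s.
C(t) = C_in + (C₀ − C_in) e^(−t/τ). Set C = 0.318 and solve for t:
e^(−t/τ) = (C − C_in)/(C₀ − C_in) = (0.318 − 0.116)/(1.95 − 0.116) = 0.11014
t = −τ ln(…) = 39.519 × 2.2060 = 87.178 s.

87.2 s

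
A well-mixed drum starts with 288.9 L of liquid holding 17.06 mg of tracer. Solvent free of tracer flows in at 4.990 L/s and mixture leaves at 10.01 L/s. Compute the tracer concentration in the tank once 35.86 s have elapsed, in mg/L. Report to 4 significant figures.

Total volume: dV/dt = Q_in − Q_out = -5.02000 L/s, so V(t) = 288.9 − 5.02000 t and V(35.86) = 108.883 L.
Solute balance: dm/dt = 0 − Q_out C = −Q_out m/V(t).
Separate: dm/m = −Q_out dt/V(t) ⇒ ln(m/m₀) = −(Q_out/(Q_in−Q_out)) ln(V/V₀).
m = m₀ (V₀/V)^(Q_out/(Q_in−Q_out)) = 17.06 × (288.9/108.883)^(-1.99402) = 2.43745 mg.
C = m/V = 2.43745/108.883 = 0.0223860 mg/L.

0.02239 mg/L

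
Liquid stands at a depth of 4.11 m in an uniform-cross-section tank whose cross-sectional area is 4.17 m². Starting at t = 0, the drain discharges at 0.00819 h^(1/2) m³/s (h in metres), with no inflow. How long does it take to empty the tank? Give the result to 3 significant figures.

2060 s

With no inflow, A dh/dt = −0.00819 √h.
∫ h^(−1/2) dh = −(0.00819/A) ∫ dt, giving 2√h = 2√h₀ − (0.00819/A) t.
Tank is empty when √h = 0: t_empty = 2A√h₀/0.00819.
t_empty = 2·4.17·√4.11/0.00819 = 8.3400·2.0273/0.00819 = 2064.4 s.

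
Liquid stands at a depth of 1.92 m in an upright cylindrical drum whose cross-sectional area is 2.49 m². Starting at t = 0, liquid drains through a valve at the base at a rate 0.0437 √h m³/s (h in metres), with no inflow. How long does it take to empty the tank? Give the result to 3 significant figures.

158 s

A dh/dt = −Q_out = −0.0437 √h.
This is separable: 2 d(√h)/dt = −0.0437/A, so √h = √h₀ − (0.0437/(2A)) t.
Tank is empty when √h = 0: t_empty = 2A√h₀/0.0437.
t_empty = 2·2.49·√1.92/0.0437 = 4.9800·1.3856/0.0437 = 157.91 s.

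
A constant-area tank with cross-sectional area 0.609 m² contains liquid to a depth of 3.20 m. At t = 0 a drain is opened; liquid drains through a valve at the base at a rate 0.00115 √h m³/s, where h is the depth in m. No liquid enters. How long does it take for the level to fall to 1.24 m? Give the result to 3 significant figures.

715 s

Volume balance on the tank: A dh/dt = −0.00115 √h.
Separate and integrate: 2(√h − √h₀) = −(0.00115/A) t.
t = 2A(√h₀ − √h)/0.00115 = 2·0.609·(√3.20 − √1.24)/0.00115
  = 1.2180 × (1.7889 − 1.1136) / 0.00115 = 715.23 s.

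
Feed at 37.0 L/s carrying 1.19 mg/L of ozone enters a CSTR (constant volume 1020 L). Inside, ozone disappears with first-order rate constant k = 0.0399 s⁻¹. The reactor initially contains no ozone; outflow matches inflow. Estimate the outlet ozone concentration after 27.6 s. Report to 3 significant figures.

0.497 mg/L

V dC/dt = Q(C_in − C) − k V C.
dC/dt = (Q/V) C_in − (Q/V + k) C; effective rate a = Q/V + k = 0.036275 + 0.0399 = 0.076175 s⁻¹.
C_ss = Q C_in/(Q + kV) = 0.56668 mg/L; C(t) = C_ss + (C₀ − C_ss) e^(−a t).
C(27.6) = 0.56668 + (-0.56668)·e^(−0.076175·27.6) = 0.56668 + (-0.56668)·0.12216 = 0.49745 mg/L.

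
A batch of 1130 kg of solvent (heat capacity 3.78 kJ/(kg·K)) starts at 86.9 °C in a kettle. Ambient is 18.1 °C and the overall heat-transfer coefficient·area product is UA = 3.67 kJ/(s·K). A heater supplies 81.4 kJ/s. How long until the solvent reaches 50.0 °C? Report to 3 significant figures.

1820 s

Lumped-capacitance energy balance: M c_p dT/dt = UA(T_amb − T) + Q̇.
τ = M c_p/UA = 1163.9 s; T_ss = T_amb + Q̇/UA = 18.1 + 81.4/3.67 = 40.280 °C.
T(t) = T_ss + (T₀ − T_ss)e^(−t/τ); set T = 50.0:
t = −τ ln[(T − T_ss)/(T₀ − T_ss)] = −1163.9 · ln(0.20850) = 1824.7 s.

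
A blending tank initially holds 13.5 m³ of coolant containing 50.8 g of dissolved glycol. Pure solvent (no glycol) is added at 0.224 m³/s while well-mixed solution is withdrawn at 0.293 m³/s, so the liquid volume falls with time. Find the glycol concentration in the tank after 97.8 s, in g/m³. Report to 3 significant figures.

Let m(t) be the amount of glycol. Volume: V(t) = V₀ + (Q_in − Q_out) t = 13.5 − 0.069000 t; V(97.8) = 6.7518 m³.
Solute balance: dm/dt = 0 − Q_out C = −Q_out m/V(t).
dm/m = −Q_out dt/(V₀ − 0.069000 t); integrating gives ln(m/m₀) = −(Q_out/(Q_in−Q_out)) ln(V/V₀).
m = m₀ (V₀/V)^(Q_out/(Q_in−Q_out)) = 50.8 × (13.5/6.7518)^(-4.2464) = 2.6796 g.
C = m/V = 2.6796/6.7518 = 0.39687 g/m³.

0.397 g/m³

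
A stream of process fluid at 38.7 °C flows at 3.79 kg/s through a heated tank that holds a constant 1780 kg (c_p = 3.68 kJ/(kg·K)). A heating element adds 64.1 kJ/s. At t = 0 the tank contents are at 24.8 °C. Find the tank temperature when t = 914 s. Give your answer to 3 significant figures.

40.7 °C

Energy balance: M c_p dT/dt = ṁ c_p (T_in − T) + 64.1.
Rearrange: dT/dt = (T_ss − T)/τ with τ = M/ṁ = 469.66 s and T_ss = T_in + Q̇/(ṁ c_p) = 43.296 °C.
T approaches T_ss exponentially: T(t) = T_ss + (T₀ − T_ss) e^(−t/τ).
T(914) = 43.296 + (-18.496)·e^(−914/469.66) = 43.296 + (-18.496)·0.14283 = 40.654 °C.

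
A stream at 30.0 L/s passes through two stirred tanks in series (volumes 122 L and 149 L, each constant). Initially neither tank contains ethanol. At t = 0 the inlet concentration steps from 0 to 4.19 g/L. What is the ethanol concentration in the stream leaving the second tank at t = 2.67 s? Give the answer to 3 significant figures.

Time constants: τᵢ = Vᵢ/Q for each well-mixed tank.
τ₁ = 122/30.0 = 4.0667 s; τ₂ = 149/30.0 = 4.9667 s.
Tank 1: C₁ = C_in(1 − e^(−t/τ₁)). Tank 2 (τ₁ ≠ τ₂): C₂ = C_in[1 − (τ₁ e^(−t/τ₁) − τ₂ e^(−t/τ₂))/(τ₁ − τ₂)].
At t = 2.67: e^(−t/τ₁) = 0.51863, e^(−t/τ₂) = 0.58416.
C₂ = 4.19·[1 − (4.0667·0.51863 − 4.9667·0.58416)/(-0.90000)] = 4.19·0.11977 = 0.50184 g/L.

0.502 g/L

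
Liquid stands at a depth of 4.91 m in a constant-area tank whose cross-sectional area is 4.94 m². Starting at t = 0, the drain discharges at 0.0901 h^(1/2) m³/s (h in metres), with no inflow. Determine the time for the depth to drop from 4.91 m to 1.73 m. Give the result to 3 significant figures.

98.8 s

Unsteady balance on liquid volume: A dh/dt = −0.0901 √h.
This is separable: 2 d(√h)/dt = −0.0901/A, so √h = √h₀ − (0.0901/(2A)) t.
t = 2A(√h₀ − √h)/0.0901 = 2·4.94·(√4.91 − √1.73)/0.0901
  = 9.8800 × (2.2159 − 1.3153) / 0.0901 = 98.751 s.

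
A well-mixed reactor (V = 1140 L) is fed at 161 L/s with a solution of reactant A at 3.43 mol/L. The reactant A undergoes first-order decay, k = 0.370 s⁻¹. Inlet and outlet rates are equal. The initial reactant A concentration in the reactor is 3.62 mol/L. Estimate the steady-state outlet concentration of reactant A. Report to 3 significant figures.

V dC/dt = Q(C_in − C) − k V C.
At steady state: 0 = Q C_in − (Q + kV) C_ss, so C_ss = Q C_in/(Q + kV).
C_ss = 161·3.43/(161 + 0.370·1140) = 552.23/582.80 = 0.94755 mol/L.

0.948 mol/L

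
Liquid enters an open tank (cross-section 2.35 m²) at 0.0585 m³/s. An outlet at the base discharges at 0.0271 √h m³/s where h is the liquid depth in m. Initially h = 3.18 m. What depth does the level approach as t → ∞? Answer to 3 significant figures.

Accumulation of liquid (constant cross-section A): A dh/dt = Q_in − 0.0271 √h. At steady state dh/dt = 0:
Q_in = 0.0271 √h_ss ⇒ √h_ss = 0.0585/0.0271 = 2.1587.
h_ss = 2.1587² = 4.6599 m. (Since h₀ = 3.18 m < h_ss, the level will rise toward this value.)

4.66 m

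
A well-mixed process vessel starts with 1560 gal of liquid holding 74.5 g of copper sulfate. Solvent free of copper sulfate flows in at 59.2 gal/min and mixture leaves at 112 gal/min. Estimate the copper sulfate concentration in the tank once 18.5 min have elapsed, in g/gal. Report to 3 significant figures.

Let m(t) be the amount of copper sulfate. Volume: V(t) = V₀ + (Q_in − Q_out) t = 1560 − 52.800 t; V(18.5) = 583.20 gal.
Species balance (pure solvent in): dm/dt = −Q_out · m/V(t).
Separate: dm/m = −Q_out dt/V(t) ⇒ ln(m/m₀) = −(Q_out/(Q_in−Q_out)) ln(V/V₀).
m = m₀ (V₀/V)^(Q_out/(Q_in−Q_out)) = 74.5 × (1560/583.20)^(-2.1212) = 9.2416 g.
C = m/V = 9.2416/583.20 = 0.015846 g/gal.

0.0158 g/gal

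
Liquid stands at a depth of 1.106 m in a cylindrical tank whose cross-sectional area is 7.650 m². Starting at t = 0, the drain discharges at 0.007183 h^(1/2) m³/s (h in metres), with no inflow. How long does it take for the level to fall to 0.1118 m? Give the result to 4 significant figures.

Mass balance (ρ constant): A dh/dt = −0.007183 √h.
Separate and integrate: 2(√h − √h₀) = −(0.007183/A) t.
t = 2A(√h₀ − √h)/0.007183 = 2·7.650·(√1.106 − √0.1118)/0.007183
  = 15.3000 × (1.05167 − 0.334365) / 0.007183 = 1527.87 s.

1528 s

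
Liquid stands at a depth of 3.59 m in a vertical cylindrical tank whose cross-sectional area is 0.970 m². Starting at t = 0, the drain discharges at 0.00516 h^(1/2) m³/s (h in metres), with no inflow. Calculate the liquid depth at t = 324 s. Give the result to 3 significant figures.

1.07 m

Accumulation of liquid (constant cross-section A): A dh/dt = −0.00516 √h.
This is separable: 2 d(√h)/dt = −0.00516/A, so √h = √h₀ − (0.00516/(2A)) t.
√h = √3.59 − 0.00516·324/(2·0.970) = 1.8947 − 0.86177 = 1.0330.
h = 1.0330² = 1.0670 m.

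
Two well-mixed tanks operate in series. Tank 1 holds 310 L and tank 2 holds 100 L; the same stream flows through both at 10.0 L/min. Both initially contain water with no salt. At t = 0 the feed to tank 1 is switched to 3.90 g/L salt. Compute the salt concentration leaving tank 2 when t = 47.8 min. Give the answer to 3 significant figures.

Time constants: τᵢ = Vᵢ/Q for each well-mixed tank.
τ₁ = 310/10.0 = 31.000 min; τ₂ = 100/10.0 = 10.000 min.
Tank 1: C₁ = C_in(1 − e^(−t/τ₁)). Tank 2 (τ₁ ≠ τ₂): C₂ = C_in[1 − (τ₁ e^(−t/τ₁) − τ₂ e^(−t/τ₂))/(τ₁ − τ₂)].
At t = 47.8: e^(−t/τ₁) = 0.21397, e^(−t/τ₂) = 0.0083960.
C₂ = 3.90·[1 − (31.000·0.21397 − 10.000·0.0083960)/(21.000)] = 3.90·0.68814 = 2.6838 g/L.

2.68 g/L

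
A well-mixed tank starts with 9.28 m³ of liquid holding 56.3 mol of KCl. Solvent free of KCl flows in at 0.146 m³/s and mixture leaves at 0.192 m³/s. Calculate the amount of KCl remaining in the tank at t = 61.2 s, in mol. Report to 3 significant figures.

Let m(t) be the amount of KCl. Volume: V(t) = V₀ + (Q_in − Q_out) t = 9.28 − 0.046000 t; V(61.2) = 6.4648 m³.
Species balance (pure solvent in): dm/dt = −Q_out · m/V(t).
Separate: dm/m = −Q_out dt/V(t) ⇒ ln(m/m₀) = −(Q_out/(Q_in−Q_out)) ln(V/V₀).
m = m₀ (V₀/V)^(Q_out/(Q_in−Q_out)) = 56.3 × (9.28/6.4648)^(-4.1739) = 12.452 mol.

12.5 mol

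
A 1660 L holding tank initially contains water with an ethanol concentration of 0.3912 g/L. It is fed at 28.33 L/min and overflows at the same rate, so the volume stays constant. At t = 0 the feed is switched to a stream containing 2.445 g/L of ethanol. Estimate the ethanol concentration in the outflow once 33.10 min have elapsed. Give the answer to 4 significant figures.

Species balance on the tank: V dC/dt = Q(C_in − C).
Rewrite as dC/dt + C/τ = C_in/τ, τ = V/Q = 58.5951 min.
This is linear first-order; C(t) = C_in + (C₀ − C_in) e^(−t/τ).
C(33.10) = 2.445 + (0.3912 − 2.445)·e^(−33.10/58.5951) = 2.445 + (-2.05380)·0.568421 = 1.27758 g/L.

1.278 g/L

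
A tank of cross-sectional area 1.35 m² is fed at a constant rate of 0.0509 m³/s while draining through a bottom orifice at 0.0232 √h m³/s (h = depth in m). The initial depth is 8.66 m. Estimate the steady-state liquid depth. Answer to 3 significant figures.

A dh/dt = Q_in − 0.0232 √h. Steady state requires inflow = outflow:
Q_in = 0.0232 √h_ss ⇒ √h_ss = 0.0509/0.0232 = 2.1940.
h_ss = 2.1940² = 4.8135 m. (Since h₀ = 8.66 m > h_ss, the level will fall toward this value.)

4.81 m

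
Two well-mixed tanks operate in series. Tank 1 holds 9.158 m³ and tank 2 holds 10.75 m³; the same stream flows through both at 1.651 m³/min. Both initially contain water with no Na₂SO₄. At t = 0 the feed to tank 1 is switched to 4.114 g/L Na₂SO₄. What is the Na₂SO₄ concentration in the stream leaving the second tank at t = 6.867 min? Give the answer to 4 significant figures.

Time constants: τᵢ = Vᵢ/Q for each well-mixed tank.
τ₁ = 9.158/1.651 = 5.54694 min; τ₂ = 10.75/1.651 = 6.51121 min.
Solving the cascade with C₁(0)=C₂(0)=0 gives C₂(t) = C_in[1 − (τ₁ e^(−t/τ₁) − τ₂ e^(−t/τ₂))/(τ₁ − τ₂)].
At t = 6.867: e^(−t/τ₁) = 0.289969, e^(−t/τ₂) = 0.348317.
C₂ = 4.114·[1 − (5.54694·0.289969 − 6.51121·0.348317)/(-0.964264)] = 4.114·0.316041 = 1.30019 g/L.

1.300 g/L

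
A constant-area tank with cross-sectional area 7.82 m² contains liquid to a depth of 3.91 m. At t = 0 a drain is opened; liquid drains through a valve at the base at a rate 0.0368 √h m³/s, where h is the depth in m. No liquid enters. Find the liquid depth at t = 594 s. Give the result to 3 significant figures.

0.336 m

Volume balance on the tank: A dh/dt = −0.0368 √h.
This is separable: 2 d(√h)/dt = −0.0368/A, so √h = √h₀ − (0.0368/(2A)) t.
√h = √3.91 − 0.0368·594/(2·7.82) = 1.9774 − 1.3976 = 0.57972.
h = 0.57972² = 0.33608 m.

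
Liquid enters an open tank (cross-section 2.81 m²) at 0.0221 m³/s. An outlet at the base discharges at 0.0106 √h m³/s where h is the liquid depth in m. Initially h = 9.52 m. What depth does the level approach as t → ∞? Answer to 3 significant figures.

4.35 m

Accumulation of liquid (constant cross-section A): A dh/dt = Q_in − 0.0106 √h. At steady state dh/dt = 0:
Q_in = 0.0106 √h_ss ⇒ √h_ss = 0.0221/0.0106 = 2.0849.
h_ss = 2.0849² = 4.3468 m. (Since h₀ = 9.52 m > h_ss, the level will fall toward this value.)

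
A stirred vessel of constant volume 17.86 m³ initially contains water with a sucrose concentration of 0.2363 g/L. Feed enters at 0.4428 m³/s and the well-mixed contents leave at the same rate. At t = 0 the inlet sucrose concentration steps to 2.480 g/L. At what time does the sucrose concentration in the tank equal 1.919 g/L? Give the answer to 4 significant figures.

55.91 s

Mass balance on the solute (V constant): V dC/dt = Q(C_in − C), so τ = V/Q = 40.3342 s.
C(t) = C_in + (C₀ − C_in) e^(−t/τ). Set C = 1.919 and solve for t:
e^(−t/τ) = (C − C_in)/(C₀ − C_in) = (1.919 − 2.480)/(0.2363 − 2.480) = 0.250033
t = −τ ln(…) = 40.3342 × 1.38616 = 55.9097 s.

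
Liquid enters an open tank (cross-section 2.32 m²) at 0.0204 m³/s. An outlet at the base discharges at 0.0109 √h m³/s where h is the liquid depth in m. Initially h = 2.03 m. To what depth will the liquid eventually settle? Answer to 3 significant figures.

3.50 m

Volume balance on the tank: A dh/dt = Q_in − 0.0109 √h. At steady state dh/dt = 0:
Q_in = 0.0109 √h_ss ⇒ √h_ss = 0.0204/0.0109 = 1.8716.
h_ss = 1.8716² = 3.5027 m. (Since h₀ = 2.03 m < h_ss, the level will rise toward this value.)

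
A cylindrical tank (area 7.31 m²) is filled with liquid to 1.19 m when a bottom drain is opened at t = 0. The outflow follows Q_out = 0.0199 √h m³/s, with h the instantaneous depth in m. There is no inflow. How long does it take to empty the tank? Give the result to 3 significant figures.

With no inflow, A dh/dt = −0.0199 √h.
Separate and integrate: 2(√h − √h₀) = −(0.0199/A) t.
Set h = 0: 2√h₀ = (0.0199/A) t_empty ⇒ t_empty = 2A√h₀/0.0199.
t_empty = 2·7.31·√1.19/0.0199 = 14.620·1.0909/0.0199 = 801.43 s.

801 s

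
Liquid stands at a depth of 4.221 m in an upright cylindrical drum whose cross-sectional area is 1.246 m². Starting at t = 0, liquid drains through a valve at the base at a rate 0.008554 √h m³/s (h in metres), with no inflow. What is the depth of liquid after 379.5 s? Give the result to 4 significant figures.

0.5653 m

A dh/dt = −Q_out = −0.008554 √h.
∫ h^(−1/2) dh = −(0.008554/A) ∫ dt, giving 2√h = 2√h₀ − (0.008554/A) t.
√h = √4.221 − 0.008554·379.5/(2·1.246) = 2.05451 − 1.30267 = 0.751842.
h = 0.751842² = 0.565266 m.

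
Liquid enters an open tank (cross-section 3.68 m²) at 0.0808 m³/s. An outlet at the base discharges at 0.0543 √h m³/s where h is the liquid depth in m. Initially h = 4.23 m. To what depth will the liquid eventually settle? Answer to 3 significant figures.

Unsteady balance on liquid volume: A dh/dt = Q_in − 0.0543 √h. At steady state dh/dt = 0:
Q_in = 0.0543 √h_ss ⇒ √h_ss = 0.0808/0.0543 = 1.4880.
h_ss = 1.4880² = 2.2142 m. (Since h₀ = 4.23 m > h_ss, the level will fall toward this value.)

2.21 m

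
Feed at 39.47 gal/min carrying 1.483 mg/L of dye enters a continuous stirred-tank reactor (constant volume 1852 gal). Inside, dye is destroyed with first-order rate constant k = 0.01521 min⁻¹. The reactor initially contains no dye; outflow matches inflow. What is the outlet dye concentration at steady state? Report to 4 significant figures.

0.8654 mg/L

Species balance: V dC/dt = Q C_in − Q C − k V C.
Steady state (dC/dt = 0): C_ss = Q C_in/(Q + kV) = C_in/(1 + kV/Q).
C_ss = 39.47·1.483/(39.47 + 0.01521·1852) = 58.5340/67.6389 = 0.865389 mg/L.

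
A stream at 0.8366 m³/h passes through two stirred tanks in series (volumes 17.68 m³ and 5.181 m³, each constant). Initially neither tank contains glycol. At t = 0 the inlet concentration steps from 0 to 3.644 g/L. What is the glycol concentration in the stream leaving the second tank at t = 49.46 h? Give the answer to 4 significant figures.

3.148 g/L

Each tank obeys Vᵢ dCᵢ/dt = Q(Cᵢ₋₁ − Cᵢ), so τᵢ = Vᵢ/Q.
τ₁ = 17.68/0.8366 = 21.1332 h; τ₂ = 5.181/0.8366 = 6.19292 h.
Tank 1: C₁ = C_in(1 − e^(−t/τ₁)). Tank 2 (τ₁ ≠ τ₂): C₂ = C_in[1 − (τ₁ e^(−t/τ₁) − τ₂ e^(−t/τ₂))/(τ₁ − τ₂)].
At t = 49.46: e^(−t/τ₁) = 0.0962893, e^(−t/τ₂) = 0.000340010.
C₂ = 3.644·[1 − (21.1332·0.0962893 − 6.19292·0.000340010)/(14.9402)] = 3.644·0.863938 = 3.14819 g/L.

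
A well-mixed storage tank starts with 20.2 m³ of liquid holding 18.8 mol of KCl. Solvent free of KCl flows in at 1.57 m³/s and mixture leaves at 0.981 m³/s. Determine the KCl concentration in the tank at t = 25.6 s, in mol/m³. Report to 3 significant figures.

Let m(t) be the amount of KCl. Volume: V(t) = V₀ + (Q_in − Q_out) t = 20.2 + 0.58900 t; V(25.6) = 35.278 m³.
Species balance (pure solvent in): dm/dt = −Q_out · m/V(t).
Separate: dm/m = −Q_out dt/V(t) ⇒ ln(m/m₀) = −(Q_out/(Q_in−Q_out)) ln(V/V₀).
m = m₀ (V₀/V)^(Q_out/(Q_in−Q_out)) = 18.8 × (20.2/35.278)^(1.6655) = 7.4274 mol.
C = m/V = 7.4274/35.278 = 0.21054 mol/m³.

0.211 mol/m³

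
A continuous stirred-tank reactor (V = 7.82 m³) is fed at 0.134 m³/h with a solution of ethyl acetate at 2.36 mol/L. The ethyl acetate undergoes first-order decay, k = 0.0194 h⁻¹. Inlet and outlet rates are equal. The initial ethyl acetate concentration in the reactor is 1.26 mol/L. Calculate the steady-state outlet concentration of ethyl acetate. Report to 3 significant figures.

V dC/dt = Q(C_in − C) − k V C.
Steady state (dC/dt = 0): C_ss = Q C_in/(Q + kV) = C_in/(1 + kV/Q).
C_ss = 0.134·2.36/(0.134 + 0.0194·7.82) = 0.31624/0.28571 = 1.1069 mol/L.

1.11 mol/L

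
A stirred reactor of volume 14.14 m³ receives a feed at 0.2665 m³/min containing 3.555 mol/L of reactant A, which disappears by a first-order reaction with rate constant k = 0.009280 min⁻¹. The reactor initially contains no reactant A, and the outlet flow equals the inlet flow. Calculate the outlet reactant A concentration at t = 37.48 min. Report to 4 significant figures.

Accumulation = in − out − consumed: V dC/dt = Q C_in − Q C − k V C.
This is linear with rate a = Q/V + k = 0.0281272 min⁻¹.
C_ss = Q C_in/(Q + kV) = 2.38210 mol/L; C(t) = C_ss + (C₀ − C_ss) e^(−a t).
C(37.48) = 2.38210 + (-2.38210)·e^(−0.0281272·37.48) = 2.38210 + (-2.38210)·0.348468 = 1.55202 mol/L.

1.552 mol/L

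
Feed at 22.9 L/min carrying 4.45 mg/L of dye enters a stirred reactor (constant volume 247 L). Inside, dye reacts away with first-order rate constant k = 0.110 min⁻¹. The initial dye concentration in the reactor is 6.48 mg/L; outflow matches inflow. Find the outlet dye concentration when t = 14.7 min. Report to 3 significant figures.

2.26 mg/L

Species balance: V dC/dt = Q C_in − Q C − k V C.
This is linear with rate a = Q/V + k = 0.20271 min⁻¹.
C_ss = Q C_in/(Q + kV) = 2.0353 mg/L; C(t) = C_ss + (C₀ − C_ss) e^(−a t).
C(14.7) = 2.0353 + (4.4447)·e^(−0.20271·14.7) = 2.0353 + (4.4447)·0.050799 = 2.2610 mg/L.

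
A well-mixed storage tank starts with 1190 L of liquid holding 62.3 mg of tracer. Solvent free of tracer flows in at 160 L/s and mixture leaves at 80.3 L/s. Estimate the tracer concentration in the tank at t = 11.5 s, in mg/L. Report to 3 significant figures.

Total volume: dV/dt = Q_in − Q_out = 79.700 L/s, so V(t) = 1190 + 79.700 t and V(11.5) = 2106.6 L.
No tracer enters, so dm/dt = −Q_out · (m/V).
dm/m = −Q_out dt/(V₀ + 79.700 t); integrating gives ln(m/m₀) = −(Q_out/(Q_in−Q_out)) ln(V/V₀).
m = m₀ (V₀/V)^(Q_out/(Q_in−Q_out)) = 62.3 × (1190/2106.6)^(1.0075) = 35.043 mg.
C = m/V = 35.043/2106.6 = 0.016635 mg/L.

0.0166 mg/L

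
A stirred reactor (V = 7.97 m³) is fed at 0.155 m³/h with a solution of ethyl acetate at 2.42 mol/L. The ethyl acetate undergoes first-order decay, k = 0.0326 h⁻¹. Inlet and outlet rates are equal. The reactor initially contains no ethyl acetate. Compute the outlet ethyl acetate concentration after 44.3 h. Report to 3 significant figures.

0.814 mol/L

Species balance: V dC/dt = Q C_in − Q C − k V C.
dC/dt = (Q/V) C_in − (Q/V + k) C; effective rate a = Q/V + k = 0.019448 + 0.0326 = 0.052048 h⁻¹.
C_ss = Q C_in/(Q + kV) = 0.90424 mol/L; C(t) = C_ss + (C₀ − C_ss) e^(−a t).
C(44.3) = 0.90424 + (-0.90424)·e^(−0.052048·44.3) = 0.90424 + (-0.90424)·0.099687 = 0.81410 mol/L.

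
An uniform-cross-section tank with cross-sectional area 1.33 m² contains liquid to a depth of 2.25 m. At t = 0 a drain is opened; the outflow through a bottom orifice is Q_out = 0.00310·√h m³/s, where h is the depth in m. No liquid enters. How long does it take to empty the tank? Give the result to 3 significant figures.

1290 s

With no inflow, A dh/dt = −0.00310 √h.
∫ h^(−1/2) dh = −(0.00310/A) ∫ dt, giving 2√h = 2√h₀ − (0.00310/A) t.
Set h = 0: 2√h₀ = (0.00310/A) t_empty ⇒ t_empty = 2A√h₀/0.00310.
t_empty = 2·1.33·√2.25/0.00310 = 2.6600·1.5000/0.00310 = 1287.1 s.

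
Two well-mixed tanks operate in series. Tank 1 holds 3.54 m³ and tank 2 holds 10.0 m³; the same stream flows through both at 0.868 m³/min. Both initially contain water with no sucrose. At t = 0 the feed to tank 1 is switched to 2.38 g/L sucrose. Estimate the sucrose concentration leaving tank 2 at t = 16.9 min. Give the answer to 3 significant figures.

1.55 g/L

Species balance on tank i: dCᵢ/dt = (Cᵢ₋₁ − Cᵢ)/τᵢ with τᵢ = Vᵢ/Q.
τ₁ = 3.54/0.868 = 4.0783 min; τ₂ = 10.0/0.868 = 11.521 min.
Tank 1: C₁ = C_in(1 − e^(−t/τ₁)). Tank 2 (τ₁ ≠ τ₂): C₂ = C_in[1 − (τ₁ e^(−t/τ₁) − τ₂ e^(−t/τ₂))/(τ₁ − τ₂)].
At t = 16.9: e^(−t/τ₁) = 0.015862, e^(−t/τ₂) = 0.23063.
C₂ = 2.38·[1 − (4.0783·0.015862 − 11.521·0.23063)/(-7.4424)] = 2.38·0.65167 = 1.5510 g/L.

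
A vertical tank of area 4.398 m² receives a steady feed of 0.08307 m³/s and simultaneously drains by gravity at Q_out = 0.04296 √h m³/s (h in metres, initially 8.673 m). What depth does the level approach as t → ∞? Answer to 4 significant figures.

A dh/dt = Q_in − 0.04296 √h. Steady state requires inflow = outflow:
Q_in = 0.04296 √h_ss ⇒ √h_ss = 0.08307/0.04296 = 1.93366.
h_ss = 1.93366² = 3.73904 m. (Since h₀ = 8.673 m > h_ss, the level will fall toward this value.)

3.739 m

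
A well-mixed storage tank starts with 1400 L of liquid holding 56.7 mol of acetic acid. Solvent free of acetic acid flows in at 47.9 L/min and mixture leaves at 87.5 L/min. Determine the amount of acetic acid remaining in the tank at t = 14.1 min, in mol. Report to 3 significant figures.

Total volume: dV/dt = Q_in − Q_out = -39.600 L/min, so V(t) = 1400 − 39.600 t and V(14.1) = 841.64 L.
Solute balance: dm/dt = 0 − Q_out C = −Q_out m/V(t).
dm/m = −Q_out dt/(V₀ − 39.600 t); integrating gives ln(m/m₀) = −(Q_out/(Q_in−Q_out)) ln(V/V₀).
m = m₀ (V₀/V)^(Q_out/(Q_in−Q_out)) = 56.7 × (1400/841.64)^(-2.2096) = 18.419 mol.

18.4 mol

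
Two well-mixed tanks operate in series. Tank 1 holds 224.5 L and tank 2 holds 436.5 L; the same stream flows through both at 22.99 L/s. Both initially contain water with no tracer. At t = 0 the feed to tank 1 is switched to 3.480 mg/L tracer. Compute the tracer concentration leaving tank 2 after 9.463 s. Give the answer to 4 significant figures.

0.5255 mg/L

Each tank obeys Vᵢ dCᵢ/dt = Q(Cᵢ₋₁ − Cᵢ), so τᵢ = Vᵢ/Q.
τ₁ = 224.5/22.99 = 9.76512 s; τ₂ = 436.5/22.99 = 18.9865 s.
Solving the cascade with C₁(0)=C₂(0)=0 gives C₂(t) = C_in[1 − (τ₁ e^(−t/τ₁) − τ₂ e^(−t/τ₂))/(τ₁ − τ₂)].
At t = 9.463: e^(−t/τ₁) = 0.379439, e^(−t/τ₂) = 0.607498.
C₂ = 3.480·[1 − (9.76512·0.379439 − 18.9865·0.607498)/(-9.22140)] = 3.480·0.150996 = 0.525466 mg/L.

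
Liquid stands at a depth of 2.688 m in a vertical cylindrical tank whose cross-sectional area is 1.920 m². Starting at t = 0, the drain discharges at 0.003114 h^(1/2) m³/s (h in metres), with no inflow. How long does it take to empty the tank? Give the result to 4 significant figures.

Volume balance on the tank: A dh/dt = −0.003114 √h.
∫ h^(−1/2) dh = −(0.003114/A) ∫ dt, giving 2√h = 2√h₀ − (0.003114/A) t.
Set h = 0: 2√h₀ = (0.003114/A) t_empty ⇒ t_empty = 2A√h₀/0.003114.
t_empty = 2·1.920·√2.688/0.003114 = 3.84000·1.63951/0.003114 = 2021.75 s.

2022 s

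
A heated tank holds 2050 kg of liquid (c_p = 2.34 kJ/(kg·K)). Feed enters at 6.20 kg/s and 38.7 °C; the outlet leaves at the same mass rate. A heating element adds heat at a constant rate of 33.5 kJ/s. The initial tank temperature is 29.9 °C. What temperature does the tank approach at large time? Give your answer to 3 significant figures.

41.0 °C

Energy balance: M c_p dT/dt = ṁ c_p (T_in − T) + 33.5.
At steady state dT/dt = 0 ⇒ T_ss = T_in + Q̇/(ṁ c_p) = 38.7 + 33.5/(6.20·2.34) = 41.009 °C.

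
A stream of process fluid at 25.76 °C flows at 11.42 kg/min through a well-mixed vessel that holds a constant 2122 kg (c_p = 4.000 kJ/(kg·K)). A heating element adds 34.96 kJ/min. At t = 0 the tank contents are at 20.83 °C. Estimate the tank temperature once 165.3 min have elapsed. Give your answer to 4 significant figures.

24.19 °C

M c_p dT/dt = ṁ c_p (T_in − T) + Q̇.
Rearrange: dT/dt = (T_ss − T)/τ with τ = M/ṁ = 185.814 min and T_ss = T_in + Q̇/(ṁ c_p) = 26.5253 °C.
Integrating: T(t) = T_ss + (T₀ − T_ss) e^(−t/τ).
T(165.3) = 26.5253 + (-5.69532)·e^(−165.3/185.814) = 26.5253 + (-5.69532)·0.410821 = 24.1856 °C.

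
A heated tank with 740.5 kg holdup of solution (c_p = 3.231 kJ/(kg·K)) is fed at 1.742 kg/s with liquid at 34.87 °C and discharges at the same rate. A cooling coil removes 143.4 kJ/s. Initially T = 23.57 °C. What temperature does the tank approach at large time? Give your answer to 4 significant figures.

M c_p dT/dt = ṁ c_p (T_in − T) − Q̇.
At steady state dT/dt = 0 ⇒ T_ss = T_in − Q̇/(ṁ c_p) = 34.87 − 143.4/(1.742·3.231) = 9.39208 °C.

9.392 °C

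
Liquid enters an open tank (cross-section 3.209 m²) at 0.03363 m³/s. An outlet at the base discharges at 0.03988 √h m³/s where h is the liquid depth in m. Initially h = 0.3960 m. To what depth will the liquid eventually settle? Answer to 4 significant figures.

0.7111 m

Mass balance (ρ constant): A dh/dt = Q_in − 0.03988 √h. At steady state dh/dt = 0:
Q_in = 0.03988 √h_ss ⇒ √h_ss = 0.03363/0.03988 = 0.843280.
h_ss = 0.843280² = 0.711121 m. (Since h₀ = 0.3960 m < h_ss, the level will rise toward this value.)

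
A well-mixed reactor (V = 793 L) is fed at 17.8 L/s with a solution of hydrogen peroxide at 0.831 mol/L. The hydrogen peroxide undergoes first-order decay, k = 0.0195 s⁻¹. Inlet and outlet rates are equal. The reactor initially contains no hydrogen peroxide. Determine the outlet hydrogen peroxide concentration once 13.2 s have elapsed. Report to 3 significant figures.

V dC/dt = Q(C_in − C) − k V C.
dC/dt = (Q/V) C_in − (Q/V + k) C; effective rate a = Q/V + k = 0.022446 + 0.0195 = 0.041946 s⁻¹.
C_ss = Q C_in/(Q + kV) = 0.44469 mol/L; C(t) = C_ss + (C₀ − C_ss) e^(−a t).
C(13.2) = 0.44469 + (-0.44469)·e^(−0.041946·13.2) = 0.44469 + (-0.44469)·0.57482 = 0.18907 mol/L.

0.189 mol/L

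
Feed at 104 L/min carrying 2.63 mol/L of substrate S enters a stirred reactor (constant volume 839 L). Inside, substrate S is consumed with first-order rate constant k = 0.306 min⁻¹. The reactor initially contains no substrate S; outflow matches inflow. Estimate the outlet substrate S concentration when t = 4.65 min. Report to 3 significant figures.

Accumulation = in − out − consumed: V dC/dt = Q C_in − Q C − k V C.
This is linear with rate a = Q/V + k = 0.42996 min⁻¹.
C_ss = Q C_in/(Q + kV) = 0.75823 mol/L; C(t) = C_ss + (C₀ − C_ss) e^(−a t).
C(4.65) = 0.75823 + (-0.75823)·e^(−0.42996·4.65) = 0.75823 + (-0.75823)·0.13543 = 0.65554 mol/L.

0.656 mol/L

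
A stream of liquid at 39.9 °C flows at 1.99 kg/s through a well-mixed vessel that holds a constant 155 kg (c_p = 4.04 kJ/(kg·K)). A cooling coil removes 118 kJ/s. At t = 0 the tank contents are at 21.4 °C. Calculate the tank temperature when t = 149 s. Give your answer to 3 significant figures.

M c_p dT/dt = ṁ c_p (T_in − T) − Q̇.
τ = M/ṁ = 77.889 s; T_ss = T_in − Q̇/(ṁ c_p) = 39.9 − 118/(1.99·4.04) = 25.223 °C.
Solution: T(t) = T_ss + (T₀ − T_ss) e^(−t/τ).
T(149) = 25.223 + (-3.8227)·e^(−149/77.889) = 25.223 + (-3.8227)·0.14764 = 24.658 °C.

24.7 °C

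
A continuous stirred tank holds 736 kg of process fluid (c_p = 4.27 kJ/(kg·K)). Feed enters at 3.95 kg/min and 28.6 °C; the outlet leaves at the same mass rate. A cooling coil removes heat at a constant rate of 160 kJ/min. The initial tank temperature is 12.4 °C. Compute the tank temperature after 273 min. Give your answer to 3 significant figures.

17.6 °C

Energy balance: M c_p dT/dt = ṁ c_p (T_in − T) − 160.
τ = M/ṁ = 186.33 min; T_ss = T_in − Q̇/(ṁ c_p) = 28.6 − 160/(3.95·4.27) = 19.114 °C.
T approaches T_ss exponentially: T(t) = T_ss + (T₀ − T_ss) e^(−t/τ).
T(273) = 19.114 + (-6.7137)·e^(−273/186.33) = 19.114 + (-6.7137)·0.23104 = 17.563 °C.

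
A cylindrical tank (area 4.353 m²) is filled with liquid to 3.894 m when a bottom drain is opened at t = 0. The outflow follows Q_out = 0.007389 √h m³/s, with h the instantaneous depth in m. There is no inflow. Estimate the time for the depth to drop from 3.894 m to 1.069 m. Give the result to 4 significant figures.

A dh/dt = −Q_out = −0.007389 √h.
∫ h^(−1/2) dh = −(0.007389/A) ∫ dt, giving 2√h = 2√h₀ − (0.007389/A) t.
t = 2A(√h₀ − √h)/0.007389 = 2·4.353·(√3.894 − √1.069)/0.007389
  = 8.70600 × (1.97332 − 1.03392) / 0.007389 = 1106.83 s.

1107 s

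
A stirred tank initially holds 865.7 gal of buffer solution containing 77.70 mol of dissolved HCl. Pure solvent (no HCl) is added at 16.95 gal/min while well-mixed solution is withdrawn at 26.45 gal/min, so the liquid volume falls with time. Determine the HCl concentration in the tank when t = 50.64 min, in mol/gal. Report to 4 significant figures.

0.02111 mol/gal

Let m(t) be the amount of HCl. Volume: V(t) = V₀ + (Q_in − Q_out) t = 865.7 − 9.50000 t; V(50.64) = 384.620 gal.
Species balance (pure solvent in): dm/dt = −Q_out · m/V(t).
Separate: dm/m = −Q_out dt/V(t) ⇒ ln(m/m₀) = −(Q_out/(Q_in−Q_out)) ln(V/V₀).
m = m₀ (V₀/V)^(Q_out/(Q_in−Q_out)) = 77.70 × (865.7/384.620)^(-2.78421) = 8.11792 mol.
C = m/V = 8.11792/384.620 = 0.0211063 mol/gal.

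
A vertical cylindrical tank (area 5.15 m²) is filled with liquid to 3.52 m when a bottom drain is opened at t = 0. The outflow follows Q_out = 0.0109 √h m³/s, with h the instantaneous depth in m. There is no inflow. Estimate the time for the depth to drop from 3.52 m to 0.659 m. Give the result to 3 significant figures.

1010 s

A dh/dt = −Q_out = −0.0109 √h.
∫ h^(−1/2) dh = −(0.0109/A) ∫ dt, giving 2√h = 2√h₀ − (0.0109/A) t.
t = 2A(√h₀ − √h)/0.0109 = 2·5.15·(√3.52 − √0.659)/0.0109
  = 10.300 × (1.8762 − 0.81179) / 0.0109 = 1005.8 s.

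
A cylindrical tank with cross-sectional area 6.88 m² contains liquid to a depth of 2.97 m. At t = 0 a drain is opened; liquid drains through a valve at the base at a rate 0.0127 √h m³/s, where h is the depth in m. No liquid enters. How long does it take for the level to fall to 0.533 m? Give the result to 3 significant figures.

1080 s

A dh/dt = −Q_out = −0.0127 √h.
Separate and integrate: 2(√h − √h₀) = −(0.0127/A) t.
t = 2A(√h₀ − √h)/0.0127 = 2·6.88·(√2.97 − √0.533)/0.0127
  = 13.760 × (1.7234 − 0.73007) / 0.0127 = 1076.2 s.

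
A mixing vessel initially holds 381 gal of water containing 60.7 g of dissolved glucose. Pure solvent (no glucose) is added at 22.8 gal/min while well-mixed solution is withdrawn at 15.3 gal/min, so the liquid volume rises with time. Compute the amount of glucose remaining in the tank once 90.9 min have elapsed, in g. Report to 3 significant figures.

Let m(t) be the amount of glucose. Volume: V(t) = V₀ + (Q_in − Q_out) t = 381 + 7.5000 t; V(90.9) = 1062.8 gal.
Species balance (pure solvent in): dm/dt = −Q_out · m/V(t).
Separate: dm/m = −Q_out dt/V(t) ⇒ ln(m/m₀) = −(Q_out/(Q_in−Q_out)) ln(V/V₀).
m = m₀ (V₀/V)^(Q_out/(Q_in−Q_out)) = 60.7 × (381/1062.8)^(2.0400) = 7.4878 g.

7.49 g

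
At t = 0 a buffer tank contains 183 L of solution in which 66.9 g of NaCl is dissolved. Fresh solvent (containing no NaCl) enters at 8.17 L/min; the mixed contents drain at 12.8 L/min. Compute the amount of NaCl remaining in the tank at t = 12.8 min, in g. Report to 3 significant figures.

Let m(t) be the amount of NaCl. Volume: V(t) = V₀ + (Q_in − Q_out) t = 183 − 4.6300 t; V(12.8) = 123.74 L.
No NaCl enters, so dm/dt = −Q_out · (m/V).
Separate: dm/m = −Q_out dt/V(t) ⇒ ln(m/m₀) = −(Q_out/(Q_in−Q_out)) ln(V/V₀).
m = m₀ (V₀/V)^(Q_out/(Q_in−Q_out)) = 66.9 × (183/123.74)^(-2.7646) = 22.676 g.

22.7 g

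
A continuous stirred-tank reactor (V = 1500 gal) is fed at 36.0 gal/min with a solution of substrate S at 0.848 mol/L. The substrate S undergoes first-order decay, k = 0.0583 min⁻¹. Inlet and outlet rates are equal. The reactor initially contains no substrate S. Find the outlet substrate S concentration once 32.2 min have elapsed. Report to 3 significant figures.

V dC/dt = Q(C_in − C) − k V C.
dC/dt = (Q/V) C_in − (Q/V + k) C; effective rate a = Q/V + k = 0.024000 + 0.0583 = 0.082300 min⁻¹.
C_ss = Q C_in/(Q + kV) = 0.24729 mol/L; C(t) = C_ss + (C₀ − C_ss) e^(−a t).
C(32.2) = 0.24729 + (-0.24729)·e^(−0.082300·32.2) = 0.24729 + (-0.24729)·0.070647 = 0.22982 mol/L.

0.230 mol/L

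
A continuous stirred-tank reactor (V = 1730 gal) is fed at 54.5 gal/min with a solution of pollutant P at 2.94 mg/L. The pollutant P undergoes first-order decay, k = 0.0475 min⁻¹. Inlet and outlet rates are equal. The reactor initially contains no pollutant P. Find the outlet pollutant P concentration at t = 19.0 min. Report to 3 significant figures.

V dC/dt = Q(C_in − C) − k V C.
This is linear with rate a = Q/V + k = 0.079003 min⁻¹.
C_ss = Q C_in/(Q + kV) = 1.1723 mg/L; C(t) = C_ss + (C₀ − C_ss) e^(−a t).
C(19.0) = 1.1723 + (-1.1723)·e^(−0.079003·19.0) = 1.1723 + (-1.1723)·0.22289 = 0.91103 mg/L.

0.911 mg/L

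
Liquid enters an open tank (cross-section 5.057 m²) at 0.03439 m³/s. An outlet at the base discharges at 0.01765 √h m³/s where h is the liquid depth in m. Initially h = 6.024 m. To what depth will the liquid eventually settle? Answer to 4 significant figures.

Level balance: A dh/dt = 0.03439 − 0.01765 √h. Setting dh/dt = 0:
Q_in = 0.01765 √h_ss ⇒ √h_ss = 0.03439/0.01765 = 1.94844.
h_ss = 1.94844² = 3.79643 m. (Since h₀ = 6.024 m > h_ss, the level will fall toward this value.)

3.796 m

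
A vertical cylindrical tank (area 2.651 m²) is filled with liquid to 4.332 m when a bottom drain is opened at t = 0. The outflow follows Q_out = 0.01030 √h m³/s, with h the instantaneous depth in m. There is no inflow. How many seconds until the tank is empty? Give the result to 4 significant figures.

Volume balance on the tank: A dh/dt = −0.01030 √h.
This is separable: 2 d(√h)/dt = −0.01030/A, so √h = √h₀ − (0.01030/(2A)) t.
Set h = 0: 2√h₀ = (0.01030/A) t_empty ⇒ t_empty = 2A√h₀/0.01030.
t_empty = 2·2.651·√4.332/0.01030 = 5.30200·2.08135/0.01030 = 1071.39 s.

1071 s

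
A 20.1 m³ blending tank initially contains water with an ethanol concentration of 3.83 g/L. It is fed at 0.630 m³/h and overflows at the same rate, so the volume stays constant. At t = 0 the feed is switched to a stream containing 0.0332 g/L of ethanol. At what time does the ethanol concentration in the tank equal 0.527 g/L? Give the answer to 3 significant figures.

Species balance: V dC/dt = Q(C_in − C) ⇒ τ = V/Q = 31.905 h.
C(t) = C_in + (C₀ − C_in) e^(−t/τ). Set C = 0.527 and solve for t:
e^(−t/τ) = (C − C_in)/(C₀ − C_in) = (0.527 − 0.0332)/(3.83 − 0.0332) = 0.13006
t = −τ ln(…) = 31.905 × 2.0398 = 65.079 h.

65.1 h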